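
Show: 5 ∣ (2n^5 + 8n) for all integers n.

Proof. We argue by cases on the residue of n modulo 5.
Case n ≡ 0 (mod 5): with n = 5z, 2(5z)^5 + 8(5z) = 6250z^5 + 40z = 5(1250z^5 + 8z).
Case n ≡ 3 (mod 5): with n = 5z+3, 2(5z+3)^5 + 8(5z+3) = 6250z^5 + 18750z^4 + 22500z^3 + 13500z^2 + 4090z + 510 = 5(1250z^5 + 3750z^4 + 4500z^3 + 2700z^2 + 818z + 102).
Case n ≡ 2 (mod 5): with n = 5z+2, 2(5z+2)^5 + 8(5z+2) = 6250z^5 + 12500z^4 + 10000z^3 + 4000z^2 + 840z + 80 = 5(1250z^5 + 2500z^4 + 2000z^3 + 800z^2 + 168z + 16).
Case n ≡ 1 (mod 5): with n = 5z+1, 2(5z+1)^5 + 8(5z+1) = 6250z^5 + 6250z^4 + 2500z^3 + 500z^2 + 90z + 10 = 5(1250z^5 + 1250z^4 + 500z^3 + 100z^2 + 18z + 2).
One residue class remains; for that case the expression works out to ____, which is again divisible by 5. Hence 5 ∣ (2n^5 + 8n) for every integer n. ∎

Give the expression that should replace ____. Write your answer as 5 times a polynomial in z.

Only n ≡ 4 (mod 5) is unaccounted for. Put n = 5z+4:
2(5z+4)^5 + 8(5z+4) expands to 6250z^5 + 25000z^4 + 40000z^3 + 32000z^2 + 12840z + 2080,
and factoring out 5 leaves 5(1250z^5 + 5000z^4 + 8000z^3 + 6400z^2 + 2568z + 416).

5(1250z^5 + 5000z^4 + 8000z^3 + 6400z^2 + 2568z + 416)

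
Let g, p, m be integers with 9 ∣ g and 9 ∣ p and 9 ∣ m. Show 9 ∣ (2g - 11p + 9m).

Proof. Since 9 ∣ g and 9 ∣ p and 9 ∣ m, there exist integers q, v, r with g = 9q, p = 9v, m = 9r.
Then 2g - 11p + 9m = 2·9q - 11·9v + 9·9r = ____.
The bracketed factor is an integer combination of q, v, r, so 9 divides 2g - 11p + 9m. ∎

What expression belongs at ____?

Pull the common 9 out of every term: 2·9q - 11·9v + 9·9r = 9(2q + 9r - 11v).
2q + 9r - 11v is an integer, which exhibits the divisibility.

9(2q + 9r - 11v)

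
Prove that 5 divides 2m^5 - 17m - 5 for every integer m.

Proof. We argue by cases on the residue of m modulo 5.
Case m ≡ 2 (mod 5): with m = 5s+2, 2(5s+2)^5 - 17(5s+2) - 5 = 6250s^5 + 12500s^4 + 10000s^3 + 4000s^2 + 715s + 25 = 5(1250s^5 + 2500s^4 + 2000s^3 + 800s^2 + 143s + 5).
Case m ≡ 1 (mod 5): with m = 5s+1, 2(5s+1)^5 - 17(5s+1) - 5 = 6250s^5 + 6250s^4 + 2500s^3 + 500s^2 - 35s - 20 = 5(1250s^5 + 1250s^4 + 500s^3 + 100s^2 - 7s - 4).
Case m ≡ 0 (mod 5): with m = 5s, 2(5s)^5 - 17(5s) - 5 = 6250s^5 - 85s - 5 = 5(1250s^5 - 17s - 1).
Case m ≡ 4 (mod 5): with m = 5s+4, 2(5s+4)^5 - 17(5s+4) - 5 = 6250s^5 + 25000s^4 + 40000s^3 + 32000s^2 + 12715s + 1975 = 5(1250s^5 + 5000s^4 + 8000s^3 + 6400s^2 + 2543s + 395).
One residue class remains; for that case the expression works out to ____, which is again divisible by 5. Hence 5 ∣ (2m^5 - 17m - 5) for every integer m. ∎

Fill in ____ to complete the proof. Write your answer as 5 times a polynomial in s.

The residues treated are {2, 1, 0, 4}, so the missing case is m ≡ 3 (mod 5); write m = 5s+3.
Then 2(5s+3)^5 - 17(5s+3) - 5 = 6250s^5 + 18750s^4 + 22500s^3 + 13500s^2 + 3965s + 430 = 5(1250s^5 + 3750s^4 + 4500s^3 + 2700s^2 + 793s + 86).

5(1250s^5 + 3750s^4 + 4500s^3 + 2700s^2 + 793s + 86)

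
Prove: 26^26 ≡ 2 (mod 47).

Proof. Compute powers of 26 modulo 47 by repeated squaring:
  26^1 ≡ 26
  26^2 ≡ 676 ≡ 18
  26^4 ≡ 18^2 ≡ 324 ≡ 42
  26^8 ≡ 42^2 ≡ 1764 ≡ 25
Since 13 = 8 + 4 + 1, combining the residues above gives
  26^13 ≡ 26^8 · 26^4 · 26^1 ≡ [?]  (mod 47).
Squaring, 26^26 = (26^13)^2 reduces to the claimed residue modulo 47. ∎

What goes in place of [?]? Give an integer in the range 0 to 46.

Multiply the listed residues: 25 · 42 · 26 = 1050 → 27300.
Reducing modulo 47: 27300 = 580·47 + 40, so 26^13 ≡ 40.

40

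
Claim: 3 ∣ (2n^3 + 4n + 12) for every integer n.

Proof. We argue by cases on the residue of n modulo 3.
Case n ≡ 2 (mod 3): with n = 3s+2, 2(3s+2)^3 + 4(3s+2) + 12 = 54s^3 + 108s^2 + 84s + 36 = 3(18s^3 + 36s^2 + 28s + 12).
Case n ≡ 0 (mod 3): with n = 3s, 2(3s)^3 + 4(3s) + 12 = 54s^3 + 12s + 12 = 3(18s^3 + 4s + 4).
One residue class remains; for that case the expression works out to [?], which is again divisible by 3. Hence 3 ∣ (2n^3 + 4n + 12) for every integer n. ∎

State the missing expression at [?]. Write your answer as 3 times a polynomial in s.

3(18s^3 + 18s^2 + 10s + 6)

Only n ≡ 1 (mod 3) is unaccounted for. Put n = 3s+1:
2(3s+1)^3 + 4(3s+1) + 12 expands to 54s^3 + 54s^2 + 30s + 18,
and factoring out 3 leaves 3(18s^3 + 18s^2 + 10s + 6).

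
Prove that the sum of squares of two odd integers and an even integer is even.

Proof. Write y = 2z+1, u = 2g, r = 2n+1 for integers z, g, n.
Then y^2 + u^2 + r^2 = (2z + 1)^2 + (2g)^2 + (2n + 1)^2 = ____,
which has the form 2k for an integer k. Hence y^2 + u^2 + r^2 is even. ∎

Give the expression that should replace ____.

(2z + 1)^2 + (2g)^2 + (2n + 1)^2 = 4g^2 + 4n^2 + 4n + 4z^2 + 4z + 2
= 2(2g^2 + 2n^2 + 2n + 2z^2 + 2z + 1).
Since 2g^2 + 2n^2 + 2n + 2z^2 + 2z + 1 is an integer, the sum of squares is of the form 2k for an integer k.

2(2g^2 + 2n^2 + 2n + 2z^2 + 2z + 1)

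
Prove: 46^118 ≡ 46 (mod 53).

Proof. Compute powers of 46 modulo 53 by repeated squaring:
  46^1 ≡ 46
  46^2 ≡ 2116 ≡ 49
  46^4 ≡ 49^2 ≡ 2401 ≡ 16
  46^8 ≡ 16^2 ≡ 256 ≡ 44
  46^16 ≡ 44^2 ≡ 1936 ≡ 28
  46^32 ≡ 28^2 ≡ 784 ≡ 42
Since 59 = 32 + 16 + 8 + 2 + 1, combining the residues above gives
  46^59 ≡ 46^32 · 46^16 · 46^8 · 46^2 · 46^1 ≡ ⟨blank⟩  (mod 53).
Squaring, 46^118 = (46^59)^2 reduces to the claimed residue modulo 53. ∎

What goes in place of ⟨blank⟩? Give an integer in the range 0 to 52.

24

Multiply the listed residues: 42 · 28 · 44 · 49 · 46 = 1176 → 51744 → 2535456 → 116630976.
Reducing modulo 53: 116630976 = 2200584·53 + 24, so 46^59 ≡ 24.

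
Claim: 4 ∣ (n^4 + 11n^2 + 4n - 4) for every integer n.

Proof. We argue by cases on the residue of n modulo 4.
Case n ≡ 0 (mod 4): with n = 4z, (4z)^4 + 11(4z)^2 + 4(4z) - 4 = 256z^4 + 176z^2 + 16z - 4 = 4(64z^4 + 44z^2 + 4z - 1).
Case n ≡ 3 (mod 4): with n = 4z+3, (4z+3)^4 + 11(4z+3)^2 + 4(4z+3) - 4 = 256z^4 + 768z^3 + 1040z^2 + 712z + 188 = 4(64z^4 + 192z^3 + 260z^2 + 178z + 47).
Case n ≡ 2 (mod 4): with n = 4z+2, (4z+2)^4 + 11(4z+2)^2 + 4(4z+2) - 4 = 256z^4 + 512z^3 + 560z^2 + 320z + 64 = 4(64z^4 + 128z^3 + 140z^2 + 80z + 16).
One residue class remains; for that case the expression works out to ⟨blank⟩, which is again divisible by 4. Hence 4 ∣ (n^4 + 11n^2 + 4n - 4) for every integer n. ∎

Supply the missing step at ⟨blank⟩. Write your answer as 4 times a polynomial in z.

4(64z^4 + 64z^3 + 68z^2 + 30z + 3)

The residues treated are {0, 3, 2}, so the missing case is n ≡ 1 (mod 4); write n = 4z+1.
Then (4z+1)^4 + 11(4z+1)^2 + 4(4z+1) - 4 = 256z^4 + 256z^3 + 272z^2 + 120z + 12 = 4(64z^4 + 64z^3 + 68z^2 + 30z + 3).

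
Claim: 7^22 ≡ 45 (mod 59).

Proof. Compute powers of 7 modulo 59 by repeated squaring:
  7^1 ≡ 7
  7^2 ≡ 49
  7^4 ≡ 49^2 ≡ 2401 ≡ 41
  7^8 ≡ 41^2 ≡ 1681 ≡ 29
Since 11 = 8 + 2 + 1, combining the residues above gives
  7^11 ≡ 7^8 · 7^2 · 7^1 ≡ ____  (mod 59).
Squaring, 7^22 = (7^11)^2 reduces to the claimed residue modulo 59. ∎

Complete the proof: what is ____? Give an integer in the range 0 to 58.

35

7^8 · 7^2 · 7^1 ≡ 29 · 49 · 7 = 9947.
9947 mod 59 = 35, so 7^11 ≡ 35 (mod 59).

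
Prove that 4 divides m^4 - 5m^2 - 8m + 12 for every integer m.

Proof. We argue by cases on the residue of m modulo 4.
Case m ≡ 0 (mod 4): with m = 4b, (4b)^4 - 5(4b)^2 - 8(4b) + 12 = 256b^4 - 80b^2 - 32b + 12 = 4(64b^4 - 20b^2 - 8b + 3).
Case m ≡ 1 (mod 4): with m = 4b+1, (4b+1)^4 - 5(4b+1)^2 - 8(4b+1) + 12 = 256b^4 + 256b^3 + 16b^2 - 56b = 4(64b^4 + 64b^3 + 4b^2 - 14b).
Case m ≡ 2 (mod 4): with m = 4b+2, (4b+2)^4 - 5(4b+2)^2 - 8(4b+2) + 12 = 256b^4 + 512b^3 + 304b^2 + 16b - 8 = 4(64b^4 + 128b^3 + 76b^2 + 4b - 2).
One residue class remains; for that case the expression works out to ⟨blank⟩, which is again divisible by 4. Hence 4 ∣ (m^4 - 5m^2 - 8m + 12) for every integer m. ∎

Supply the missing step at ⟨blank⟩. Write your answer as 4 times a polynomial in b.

4(64b^4 + 192b^3 + 196b^2 + 70b + 6)

Only m ≡ 3 (mod 4) is unaccounted for. Put m = 4b+3:
(4b+3)^4 - 5(4b+3)^2 - 8(4b+3) + 12 expands to 256b^4 + 768b^3 + 784b^2 + 280b + 24,
and factoring out 4 leaves 4(64b^4 + 192b^3 + 196b^2 + 70b + 6).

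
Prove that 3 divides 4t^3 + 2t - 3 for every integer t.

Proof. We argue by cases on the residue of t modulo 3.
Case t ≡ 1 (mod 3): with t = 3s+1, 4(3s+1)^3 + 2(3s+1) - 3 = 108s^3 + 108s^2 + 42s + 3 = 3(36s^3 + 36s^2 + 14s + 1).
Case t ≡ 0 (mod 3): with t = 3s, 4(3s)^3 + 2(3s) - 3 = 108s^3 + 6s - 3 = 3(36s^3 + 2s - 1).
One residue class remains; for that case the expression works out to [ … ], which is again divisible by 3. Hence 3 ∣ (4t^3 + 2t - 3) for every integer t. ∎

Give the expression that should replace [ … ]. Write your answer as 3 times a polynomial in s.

The residues treated are {1, 0}, so the missing case is t ≡ 2 (mod 3); write t = 3s+2.
Then 4(3s+2)^3 + 2(3s+2) - 3 = 108s^3 + 216s^2 + 150s + 33 = 3(36s^3 + 72s^2 + 50s + 11).

3(36s^3 + 72s^2 + 50s + 11)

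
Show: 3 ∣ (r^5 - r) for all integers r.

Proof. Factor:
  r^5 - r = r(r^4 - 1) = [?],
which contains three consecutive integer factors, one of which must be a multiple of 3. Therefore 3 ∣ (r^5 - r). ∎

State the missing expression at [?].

(r - 1)r(r + 1)(r^2 + 1)

r^4 - 1 = (r^2 - 1)(r^2 + 1), and r^2 - 1 = (r-1)(r+1).
So r(r^4 - 1) = (r - 1)r(r + 1)(r^2 + 1).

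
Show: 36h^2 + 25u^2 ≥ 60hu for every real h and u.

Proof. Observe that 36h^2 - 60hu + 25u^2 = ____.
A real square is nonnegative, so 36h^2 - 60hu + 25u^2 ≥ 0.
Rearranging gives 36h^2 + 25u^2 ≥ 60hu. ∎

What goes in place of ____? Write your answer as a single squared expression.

(6h - 5u)^2

36h^2 - 60hu + 25u^2 is a perfect-square trinomial: the outer terms are (6h)^2 and (5u)^2, and the cross term is -2·6h·5u.
So 36h^2 - 60hu + 25u^2 = (6h - 5u)^2 ≥ 0.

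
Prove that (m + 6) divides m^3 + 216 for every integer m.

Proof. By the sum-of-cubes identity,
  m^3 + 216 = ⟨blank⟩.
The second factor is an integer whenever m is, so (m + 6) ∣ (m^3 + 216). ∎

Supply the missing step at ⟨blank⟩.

Polynomial division of m^3 + 216 by m + 6 leaves remainder 0 and quotient m^2 - 6m + 36.
Hence m^3 + 216 = (m + 6)(m^2 - 6m + 36).

(m + 6)(m^2 - 6m + 36)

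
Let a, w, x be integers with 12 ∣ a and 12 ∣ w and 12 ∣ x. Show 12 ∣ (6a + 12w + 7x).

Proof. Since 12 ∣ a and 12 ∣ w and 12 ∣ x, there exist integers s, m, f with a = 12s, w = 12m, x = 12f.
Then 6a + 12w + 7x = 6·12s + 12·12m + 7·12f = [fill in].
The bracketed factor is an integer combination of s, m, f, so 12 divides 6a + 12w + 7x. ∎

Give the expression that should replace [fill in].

12(7f + 12m + 6s)

Each term has a factor of 12: 6·12s + 12·12m + 7·12f = 12·(7f + 12m + 6s).
Since 7f + 12m + 6s is an integer, 12 ∣ (6a + 12w + 7x).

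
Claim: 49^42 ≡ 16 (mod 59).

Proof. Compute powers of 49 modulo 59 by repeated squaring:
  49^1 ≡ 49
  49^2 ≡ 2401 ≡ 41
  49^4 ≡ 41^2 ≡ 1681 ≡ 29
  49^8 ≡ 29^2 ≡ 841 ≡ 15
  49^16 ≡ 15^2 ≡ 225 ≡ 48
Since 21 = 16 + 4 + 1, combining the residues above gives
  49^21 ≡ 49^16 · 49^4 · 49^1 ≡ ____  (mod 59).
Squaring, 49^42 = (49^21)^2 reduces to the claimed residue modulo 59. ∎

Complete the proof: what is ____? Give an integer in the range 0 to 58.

49^16 · 49^4 · 49^1 ≡ 48 · 29 · 49 = 68208.
68208 mod 59 = 4, so 49^21 ≡ 4 (mod 59).

4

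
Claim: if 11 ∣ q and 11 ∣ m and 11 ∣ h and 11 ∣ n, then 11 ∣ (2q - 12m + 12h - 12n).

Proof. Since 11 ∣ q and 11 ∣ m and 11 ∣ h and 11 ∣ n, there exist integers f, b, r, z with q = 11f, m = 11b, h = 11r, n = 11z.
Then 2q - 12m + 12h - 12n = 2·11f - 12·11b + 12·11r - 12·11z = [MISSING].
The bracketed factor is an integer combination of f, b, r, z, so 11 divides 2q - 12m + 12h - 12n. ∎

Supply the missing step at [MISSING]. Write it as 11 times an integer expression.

Each term has a factor of 11: 2·11f - 12·11b + 12·11r - 12·11z = 11·(-12b + 2f + 12r - 12z).
Since -12b + 2f + 12r - 12z is an integer, 11 ∣ (2q - 12m + 12h - 12n).

11(-12b + 2f + 12r - 12z)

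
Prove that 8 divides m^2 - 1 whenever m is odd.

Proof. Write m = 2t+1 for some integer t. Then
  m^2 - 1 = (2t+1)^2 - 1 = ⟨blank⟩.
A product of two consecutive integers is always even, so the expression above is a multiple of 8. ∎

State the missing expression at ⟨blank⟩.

4t(t + 1)

(2t+1)^2 - 1 = 4t^2 + 4t + 1 - 1 = 4t^2 + 4t = 4t(t+1).
Since t and t+1 are consecutive, t(t+1) is even, and 4·(even) is a multiple of 8.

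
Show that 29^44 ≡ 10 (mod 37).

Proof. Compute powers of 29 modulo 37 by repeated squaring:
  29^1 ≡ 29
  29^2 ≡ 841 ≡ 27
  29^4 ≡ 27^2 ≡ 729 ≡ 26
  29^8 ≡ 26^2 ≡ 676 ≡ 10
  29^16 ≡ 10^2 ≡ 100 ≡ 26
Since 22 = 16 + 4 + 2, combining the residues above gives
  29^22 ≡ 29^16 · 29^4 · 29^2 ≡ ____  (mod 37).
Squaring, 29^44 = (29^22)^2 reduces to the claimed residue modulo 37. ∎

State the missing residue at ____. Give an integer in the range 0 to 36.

11

Multiply the listed residues: 26 · 26 · 27 = 676 → 18252.
Reducing modulo 37: 18252 = 493·37 + 11, so 29^22 ≡ 11.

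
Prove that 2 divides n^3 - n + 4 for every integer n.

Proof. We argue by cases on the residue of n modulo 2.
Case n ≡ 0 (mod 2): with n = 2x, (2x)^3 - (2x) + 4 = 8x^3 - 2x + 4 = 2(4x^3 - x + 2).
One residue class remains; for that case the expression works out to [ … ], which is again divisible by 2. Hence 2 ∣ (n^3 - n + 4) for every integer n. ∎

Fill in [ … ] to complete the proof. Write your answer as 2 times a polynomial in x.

2(4x^3 + 6x^2 + 2x + 2)

The residues treated are {0}, so the missing case is n ≡ 1 (mod 2); write n = 2x+1.
Then (2x+1)^3 - (2x+1) + 4 = 8x^3 + 12x^2 + 4x + 4 = 2(4x^3 + 6x^2 + 2x + 2).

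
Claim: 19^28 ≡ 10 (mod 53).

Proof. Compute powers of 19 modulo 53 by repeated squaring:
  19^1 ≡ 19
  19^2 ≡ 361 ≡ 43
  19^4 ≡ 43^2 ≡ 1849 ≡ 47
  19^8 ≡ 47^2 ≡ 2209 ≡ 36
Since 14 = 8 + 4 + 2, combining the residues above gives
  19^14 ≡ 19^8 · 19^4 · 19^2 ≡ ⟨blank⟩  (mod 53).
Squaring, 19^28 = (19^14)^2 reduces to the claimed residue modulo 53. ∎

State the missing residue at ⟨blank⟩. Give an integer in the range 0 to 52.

19^8 · 19^4 · 19^2 ≡ 36 · 47 · 43 = 72756.
72756 mod 53 = 40, so 19^14 ≡ 40 (mod 53).

40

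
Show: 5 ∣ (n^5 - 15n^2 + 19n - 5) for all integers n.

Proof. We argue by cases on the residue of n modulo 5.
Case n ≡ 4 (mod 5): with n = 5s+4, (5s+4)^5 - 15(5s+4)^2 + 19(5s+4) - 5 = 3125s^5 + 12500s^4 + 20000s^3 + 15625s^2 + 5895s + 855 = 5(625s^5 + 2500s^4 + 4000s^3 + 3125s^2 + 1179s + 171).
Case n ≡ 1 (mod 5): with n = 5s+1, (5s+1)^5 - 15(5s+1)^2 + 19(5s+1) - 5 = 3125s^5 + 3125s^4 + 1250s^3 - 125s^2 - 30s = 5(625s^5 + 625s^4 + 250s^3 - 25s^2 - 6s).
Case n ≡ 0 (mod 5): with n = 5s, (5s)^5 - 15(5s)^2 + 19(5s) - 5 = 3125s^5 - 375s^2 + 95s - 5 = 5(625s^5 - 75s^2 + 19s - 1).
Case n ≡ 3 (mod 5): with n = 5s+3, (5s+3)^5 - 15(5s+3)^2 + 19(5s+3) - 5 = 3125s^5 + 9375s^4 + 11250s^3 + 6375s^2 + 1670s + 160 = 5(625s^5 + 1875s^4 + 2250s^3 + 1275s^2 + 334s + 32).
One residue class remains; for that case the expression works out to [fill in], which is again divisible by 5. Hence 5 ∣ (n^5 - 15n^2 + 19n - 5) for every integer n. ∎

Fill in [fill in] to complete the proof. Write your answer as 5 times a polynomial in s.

5(625s^5 + 1250s^4 + 1000s^3 + 325s^2 + 39s + 1)

Only n ≡ 2 (mod 5) is unaccounted for. Put n = 5s+2:
(5s+2)^5 - 15(5s+2)^2 + 19(5s+2) - 5 expands to 3125s^5 + 6250s^4 + 5000s^3 + 1625s^2 + 195s + 5,
and factoring out 5 leaves 5(625s^5 + 1250s^4 + 1000s^3 + 325s^2 + 39s + 1).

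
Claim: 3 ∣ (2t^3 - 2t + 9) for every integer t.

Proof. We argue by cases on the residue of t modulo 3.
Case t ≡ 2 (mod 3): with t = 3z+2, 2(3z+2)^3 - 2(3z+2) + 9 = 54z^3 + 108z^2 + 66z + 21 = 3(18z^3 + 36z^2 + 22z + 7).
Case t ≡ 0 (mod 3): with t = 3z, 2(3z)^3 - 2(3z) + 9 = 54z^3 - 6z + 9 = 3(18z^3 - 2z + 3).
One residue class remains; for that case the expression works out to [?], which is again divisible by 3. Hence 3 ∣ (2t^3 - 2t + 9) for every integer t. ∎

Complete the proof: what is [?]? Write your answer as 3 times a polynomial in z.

3(18z^3 + 18z^2 + 4z + 3)

The residues treated are {2, 0}, so the missing case is t ≡ 1 (mod 3); write t = 3z+1.
Then 2(3z+1)^3 - 2(3z+1) + 9 = 54z^3 + 54z^2 + 12z + 9 = 3(18z^3 + 18z^2 + 4z + 3).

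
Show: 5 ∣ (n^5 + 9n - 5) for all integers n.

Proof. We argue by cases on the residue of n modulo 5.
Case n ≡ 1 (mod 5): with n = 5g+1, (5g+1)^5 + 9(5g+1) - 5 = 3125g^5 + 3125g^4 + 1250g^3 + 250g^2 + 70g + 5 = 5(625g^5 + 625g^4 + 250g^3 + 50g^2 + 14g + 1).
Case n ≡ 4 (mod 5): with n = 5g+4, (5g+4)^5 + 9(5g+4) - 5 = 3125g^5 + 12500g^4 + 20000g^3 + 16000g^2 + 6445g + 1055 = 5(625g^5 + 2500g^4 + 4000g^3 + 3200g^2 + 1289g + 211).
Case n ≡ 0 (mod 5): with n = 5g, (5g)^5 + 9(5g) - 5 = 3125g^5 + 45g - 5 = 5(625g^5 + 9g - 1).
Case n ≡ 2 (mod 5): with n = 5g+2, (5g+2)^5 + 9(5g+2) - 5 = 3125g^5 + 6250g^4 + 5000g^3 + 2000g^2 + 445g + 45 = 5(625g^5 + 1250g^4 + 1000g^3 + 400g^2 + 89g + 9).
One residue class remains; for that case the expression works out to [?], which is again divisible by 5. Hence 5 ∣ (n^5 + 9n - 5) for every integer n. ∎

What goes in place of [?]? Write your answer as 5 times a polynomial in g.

5(625g^5 + 1875g^4 + 2250g^3 + 1350g^2 + 414g + 53)

The residues treated are {1, 4, 0, 2}, so the missing case is n ≡ 3 (mod 5); write n = 5g+3.
Then (5g+3)^5 + 9(5g+3) - 5 = 3125g^5 + 9375g^4 + 11250g^3 + 6750g^2 + 2070g + 265 = 5(625g^5 + 1875g^4 + 2250g^3 + 1350g^2 + 414g + 53).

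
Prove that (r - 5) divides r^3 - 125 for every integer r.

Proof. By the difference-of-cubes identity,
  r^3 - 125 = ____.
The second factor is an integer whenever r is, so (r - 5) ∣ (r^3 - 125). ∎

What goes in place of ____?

Polynomial division of r^3 - 125 by r - 5 leaves remainder 0 and quotient r^2 + 5r + 25.
Hence r^3 - 125 = (r - 5)(r^2 + 5r + 25).

(r - 5)(r^2 + 5r + 25)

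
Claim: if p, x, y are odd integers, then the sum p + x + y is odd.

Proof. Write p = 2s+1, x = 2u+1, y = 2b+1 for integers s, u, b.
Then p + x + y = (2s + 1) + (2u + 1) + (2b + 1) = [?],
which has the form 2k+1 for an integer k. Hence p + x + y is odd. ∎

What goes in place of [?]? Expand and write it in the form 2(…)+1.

2(b + s + u + 1) + 1

Expanding: (2s + 1) + (2u + 1) + (2b + 1) = 2b + 2s + 2u + 3.
Every term except the constant is even, so this is 2(b + s + u + 1) + 1,
and b + s + u + 1 ∈ ℤ gives the required form.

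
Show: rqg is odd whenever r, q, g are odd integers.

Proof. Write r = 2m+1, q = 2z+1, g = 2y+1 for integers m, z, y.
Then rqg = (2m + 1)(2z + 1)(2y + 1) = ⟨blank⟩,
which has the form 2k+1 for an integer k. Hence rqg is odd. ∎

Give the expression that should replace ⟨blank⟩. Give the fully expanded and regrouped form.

(2m + 1)(2z + 1)(2y + 1) = 8myz + 4my + 4mz + 2m + 4yz + 2y + 2z + 1
= 2(4myz + 2my + 2mz + m + 2yz + y + z) + 1.
Since 4myz + 2my + 2mz + m + 2yz + y + z is an integer, the product is of the form 2k+1 for an integer k.

2(4myz + 2my + 2mz + m + 2yz + y + z) + 1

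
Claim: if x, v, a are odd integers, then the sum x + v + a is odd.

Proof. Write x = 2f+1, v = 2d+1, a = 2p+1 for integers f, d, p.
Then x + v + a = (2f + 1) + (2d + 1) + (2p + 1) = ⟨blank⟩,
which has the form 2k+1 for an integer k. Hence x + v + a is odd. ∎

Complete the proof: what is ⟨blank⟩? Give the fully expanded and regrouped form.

2(d + f + p + 1) + 1

(2f + 1) + (2d + 1) + (2p + 1) = 2d + 2f + 2p + 3
= 2(d + f + p + 1) + 1.
Since d + f + p + 1 is an integer, the sum is of the form 2k+1 for an integer k.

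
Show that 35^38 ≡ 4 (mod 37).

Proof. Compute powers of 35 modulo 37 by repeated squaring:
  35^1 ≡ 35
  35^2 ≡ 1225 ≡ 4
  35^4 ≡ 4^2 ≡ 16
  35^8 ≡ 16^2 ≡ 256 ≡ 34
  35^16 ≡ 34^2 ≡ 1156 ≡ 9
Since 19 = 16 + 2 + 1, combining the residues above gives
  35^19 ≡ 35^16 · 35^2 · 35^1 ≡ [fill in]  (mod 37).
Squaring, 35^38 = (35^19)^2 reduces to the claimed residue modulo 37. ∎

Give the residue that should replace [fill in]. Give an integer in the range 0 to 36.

2

35^16 · 35^2 · 35^1 ≡ 9 · 4 · 35 = 1260.
1260 mod 37 = 2, so 35^19 ≡ 2 (mod 37).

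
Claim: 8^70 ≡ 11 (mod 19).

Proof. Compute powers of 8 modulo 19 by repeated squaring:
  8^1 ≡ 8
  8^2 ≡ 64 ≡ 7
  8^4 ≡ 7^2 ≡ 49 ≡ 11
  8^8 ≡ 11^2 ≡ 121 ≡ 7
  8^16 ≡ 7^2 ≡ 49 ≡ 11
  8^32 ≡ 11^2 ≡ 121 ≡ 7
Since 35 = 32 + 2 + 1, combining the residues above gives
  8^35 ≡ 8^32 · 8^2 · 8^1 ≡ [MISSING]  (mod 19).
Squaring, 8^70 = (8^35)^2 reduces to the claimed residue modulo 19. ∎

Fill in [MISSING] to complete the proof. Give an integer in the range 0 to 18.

Multiply the listed residues: 7 · 7 · 8 = 49 → 392.
Reducing modulo 19: 392 = 20·19 + 12, so 8^35 ≡ 12.

12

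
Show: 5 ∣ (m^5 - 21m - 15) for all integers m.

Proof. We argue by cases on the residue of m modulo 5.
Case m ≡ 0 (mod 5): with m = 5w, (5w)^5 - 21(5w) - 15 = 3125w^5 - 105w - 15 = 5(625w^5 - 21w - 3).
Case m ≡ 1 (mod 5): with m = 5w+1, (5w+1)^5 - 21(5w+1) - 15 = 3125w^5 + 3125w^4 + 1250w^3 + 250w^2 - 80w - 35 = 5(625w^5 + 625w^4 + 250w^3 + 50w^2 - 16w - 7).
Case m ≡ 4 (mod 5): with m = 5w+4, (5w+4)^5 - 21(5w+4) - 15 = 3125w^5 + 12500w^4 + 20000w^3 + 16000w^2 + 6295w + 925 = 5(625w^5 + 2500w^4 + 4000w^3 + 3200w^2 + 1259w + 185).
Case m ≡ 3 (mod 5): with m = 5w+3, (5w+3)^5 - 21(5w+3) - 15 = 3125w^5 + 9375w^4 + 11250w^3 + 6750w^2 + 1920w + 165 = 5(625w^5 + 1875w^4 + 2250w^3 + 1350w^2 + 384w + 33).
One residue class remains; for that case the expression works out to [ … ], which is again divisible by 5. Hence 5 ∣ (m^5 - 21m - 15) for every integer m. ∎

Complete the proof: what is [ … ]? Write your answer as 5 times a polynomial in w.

Only m ≡ 2 (mod 5) is unaccounted for. Put m = 5w+2:
(5w+2)^5 - 21(5w+2) - 15 expands to 3125w^5 + 6250w^4 + 5000w^3 + 2000w^2 + 295w - 25,
and factoring out 5 leaves 5(625w^5 + 1250w^4 + 1000w^3 + 400w^2 + 59w - 5).

5(625w^5 + 1250w^4 + 1000w^3 + 400w^2 + 59w - 5)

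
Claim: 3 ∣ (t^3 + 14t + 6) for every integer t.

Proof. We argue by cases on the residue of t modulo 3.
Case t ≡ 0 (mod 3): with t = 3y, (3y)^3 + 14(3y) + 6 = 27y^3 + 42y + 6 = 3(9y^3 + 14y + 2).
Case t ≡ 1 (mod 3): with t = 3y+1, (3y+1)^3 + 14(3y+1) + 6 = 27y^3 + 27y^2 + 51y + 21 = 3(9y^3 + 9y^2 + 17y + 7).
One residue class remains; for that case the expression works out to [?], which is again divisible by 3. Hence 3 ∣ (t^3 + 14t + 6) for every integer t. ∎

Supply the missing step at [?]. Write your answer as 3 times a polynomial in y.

3(9y^3 + 18y^2 + 26y + 14)

Only t ≡ 2 (mod 3) is unaccounted for. Put t = 3y+2:
(3y+2)^3 + 14(3y+2) + 6 expands to 27y^3 + 54y^2 + 78y + 42,
and factoring out 3 leaves 3(9y^3 + 18y^2 + 26y + 14).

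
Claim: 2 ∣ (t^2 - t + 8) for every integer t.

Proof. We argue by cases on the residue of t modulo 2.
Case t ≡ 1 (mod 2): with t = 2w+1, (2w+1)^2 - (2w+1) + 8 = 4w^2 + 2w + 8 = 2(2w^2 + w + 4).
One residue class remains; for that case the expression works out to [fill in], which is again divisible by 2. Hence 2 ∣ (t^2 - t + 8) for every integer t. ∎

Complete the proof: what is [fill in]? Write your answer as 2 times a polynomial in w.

Only t ≡ 0 (mod 2) is unaccounted for. Put t = 2w:
(2w)^2 - (2w) + 8 expands to 4w^2 - 2w + 8,
and factoring out 2 leaves 2(2w^2 - w + 4).

2(2w^2 - w + 4)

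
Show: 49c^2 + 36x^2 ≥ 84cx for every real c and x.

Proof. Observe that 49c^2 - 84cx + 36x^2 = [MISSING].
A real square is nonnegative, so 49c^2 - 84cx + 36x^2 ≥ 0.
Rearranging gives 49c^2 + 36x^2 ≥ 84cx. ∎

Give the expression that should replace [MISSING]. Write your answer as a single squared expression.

(7c - 6x)^2

The leading and trailing coefficients are 7^2 and 6^2, and 84 = 2·7·6, so the trinomial is (7c - 6x)^2.
Hence 49c^2 - 84cx + 36x^2 ≥ 0.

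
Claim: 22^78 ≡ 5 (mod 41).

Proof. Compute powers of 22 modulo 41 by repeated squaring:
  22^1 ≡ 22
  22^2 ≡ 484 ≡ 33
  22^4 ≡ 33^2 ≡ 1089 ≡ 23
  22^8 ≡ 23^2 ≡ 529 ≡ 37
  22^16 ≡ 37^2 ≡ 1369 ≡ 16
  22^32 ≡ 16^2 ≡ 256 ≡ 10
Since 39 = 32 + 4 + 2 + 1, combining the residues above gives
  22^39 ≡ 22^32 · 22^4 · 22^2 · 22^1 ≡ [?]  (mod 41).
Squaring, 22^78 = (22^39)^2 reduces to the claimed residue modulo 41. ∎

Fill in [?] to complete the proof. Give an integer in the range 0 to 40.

Multiply the listed residues: 10 · 23 · 33 · 22 = 230 → 7590 → 166980.
Reducing modulo 41: 166980 = 4072·41 + 28, so 22^39 ≡ 28.

28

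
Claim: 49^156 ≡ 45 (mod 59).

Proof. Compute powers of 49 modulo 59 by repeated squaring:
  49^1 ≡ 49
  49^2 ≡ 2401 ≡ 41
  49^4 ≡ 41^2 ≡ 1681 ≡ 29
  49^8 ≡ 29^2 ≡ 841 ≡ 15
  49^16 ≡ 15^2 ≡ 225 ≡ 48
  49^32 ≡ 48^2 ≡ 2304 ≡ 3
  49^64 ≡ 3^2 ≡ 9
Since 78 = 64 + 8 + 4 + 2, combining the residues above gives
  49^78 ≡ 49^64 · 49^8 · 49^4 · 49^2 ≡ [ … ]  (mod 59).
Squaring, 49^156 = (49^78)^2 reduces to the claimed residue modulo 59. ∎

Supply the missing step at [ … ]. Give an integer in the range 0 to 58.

35

Multiply the listed residues: 9 · 15 · 29 · 41 = 135 → 3915 → 160515.
Reducing modulo 59: 160515 = 2720·59 + 35, so 49^78 ≡ 35.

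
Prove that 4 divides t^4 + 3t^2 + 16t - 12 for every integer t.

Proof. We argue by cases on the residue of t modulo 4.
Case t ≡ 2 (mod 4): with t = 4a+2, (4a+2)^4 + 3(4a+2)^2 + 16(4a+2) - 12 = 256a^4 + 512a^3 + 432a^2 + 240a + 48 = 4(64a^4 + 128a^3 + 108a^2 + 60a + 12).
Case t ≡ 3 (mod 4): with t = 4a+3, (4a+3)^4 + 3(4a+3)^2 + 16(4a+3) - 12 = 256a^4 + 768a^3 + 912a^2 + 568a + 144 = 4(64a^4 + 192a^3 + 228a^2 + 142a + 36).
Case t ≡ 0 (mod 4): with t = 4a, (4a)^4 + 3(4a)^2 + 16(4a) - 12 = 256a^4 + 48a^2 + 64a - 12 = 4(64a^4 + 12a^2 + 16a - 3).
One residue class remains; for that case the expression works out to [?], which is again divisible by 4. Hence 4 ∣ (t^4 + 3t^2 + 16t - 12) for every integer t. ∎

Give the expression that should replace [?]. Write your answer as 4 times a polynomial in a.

The residues treated are {2, 3, 0}, so the missing case is t ≡ 1 (mod 4); write t = 4a+1.
Then (4a+1)^4 + 3(4a+1)^2 + 16(4a+1) - 12 = 256a^4 + 256a^3 + 144a^2 + 104a + 8 = 4(64a^4 + 64a^3 + 36a^2 + 26a + 2).

4(64a^4 + 64a^3 + 36a^2 + 26a + 2)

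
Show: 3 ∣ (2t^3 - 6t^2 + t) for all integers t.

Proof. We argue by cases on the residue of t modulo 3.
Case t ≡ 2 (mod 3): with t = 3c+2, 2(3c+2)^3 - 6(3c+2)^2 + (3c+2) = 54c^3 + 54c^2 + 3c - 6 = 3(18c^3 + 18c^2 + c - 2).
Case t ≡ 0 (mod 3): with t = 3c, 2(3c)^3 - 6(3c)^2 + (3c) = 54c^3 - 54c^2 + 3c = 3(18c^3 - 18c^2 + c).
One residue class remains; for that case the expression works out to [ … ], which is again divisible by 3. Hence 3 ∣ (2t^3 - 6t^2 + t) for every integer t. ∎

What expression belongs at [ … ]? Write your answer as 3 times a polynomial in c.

The residues treated are {2, 0}, so the missing case is t ≡ 1 (mod 3); write t = 3c+1.
Then 2(3c+1)^3 - 6(3c+1)^2 + (3c+1) = 54c^3 - 15c - 3 = 3(18c^3 - 5c - 1).

3(18c^3 - 5c - 1)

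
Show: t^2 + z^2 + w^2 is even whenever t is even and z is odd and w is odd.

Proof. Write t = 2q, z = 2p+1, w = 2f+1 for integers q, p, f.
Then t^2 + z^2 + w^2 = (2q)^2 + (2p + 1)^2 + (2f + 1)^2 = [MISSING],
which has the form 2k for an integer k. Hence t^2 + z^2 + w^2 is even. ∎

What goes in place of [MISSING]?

(2q)^2 + (2p + 1)^2 + (2f + 1)^2 = 4f^2 + 4f + 4p^2 + 4p + 4q^2 + 2
= 2(2f^2 + 2f + 2p^2 + 2p + 2q^2 + 1).
Since 2f^2 + 2f + 2p^2 + 2p + 2q^2 + 1 is an integer, the sum of squares is of the form 2k for an integer k.

2(2f^2 + 2f + 2p^2 + 2p + 2q^2 + 1)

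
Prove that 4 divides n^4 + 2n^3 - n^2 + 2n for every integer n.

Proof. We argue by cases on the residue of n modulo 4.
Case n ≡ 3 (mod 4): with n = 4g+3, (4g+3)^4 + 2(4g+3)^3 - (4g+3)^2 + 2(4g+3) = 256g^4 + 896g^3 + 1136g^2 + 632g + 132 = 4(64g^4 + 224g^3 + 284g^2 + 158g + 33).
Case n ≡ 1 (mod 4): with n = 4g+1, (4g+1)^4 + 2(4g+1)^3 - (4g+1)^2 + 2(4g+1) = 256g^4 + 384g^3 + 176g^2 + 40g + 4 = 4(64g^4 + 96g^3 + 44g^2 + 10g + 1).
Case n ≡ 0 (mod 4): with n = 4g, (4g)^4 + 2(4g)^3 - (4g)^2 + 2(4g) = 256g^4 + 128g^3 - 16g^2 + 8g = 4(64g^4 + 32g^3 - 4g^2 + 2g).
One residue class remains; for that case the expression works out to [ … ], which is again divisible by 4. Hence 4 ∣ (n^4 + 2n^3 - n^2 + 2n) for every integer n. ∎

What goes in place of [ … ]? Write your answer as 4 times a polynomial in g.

4(64g^4 + 160g^3 + 140g^2 + 54g + 8)

Only n ≡ 2 (mod 4) is unaccounted for. Put n = 4g+2:
(4g+2)^4 + 2(4g+2)^3 - (4g+2)^2 + 2(4g+2) expands to 256g^4 + 640g^3 + 560g^2 + 216g + 32,
and factoring out 4 leaves 4(64g^4 + 160g^3 + 140g^2 + 54g + 8).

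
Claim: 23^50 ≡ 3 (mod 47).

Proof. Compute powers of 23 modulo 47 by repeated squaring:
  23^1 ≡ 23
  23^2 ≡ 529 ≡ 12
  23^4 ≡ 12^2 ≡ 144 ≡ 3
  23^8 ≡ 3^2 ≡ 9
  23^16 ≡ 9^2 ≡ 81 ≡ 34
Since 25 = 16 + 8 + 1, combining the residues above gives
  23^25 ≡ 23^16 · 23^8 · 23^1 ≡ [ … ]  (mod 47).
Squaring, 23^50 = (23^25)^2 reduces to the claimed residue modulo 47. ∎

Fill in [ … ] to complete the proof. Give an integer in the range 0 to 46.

35

Multiply the listed residues: 34 · 9 · 23 = 306 → 7038.
Reducing modulo 47: 7038 = 149·47 + 35, so 23^25 ≡ 35.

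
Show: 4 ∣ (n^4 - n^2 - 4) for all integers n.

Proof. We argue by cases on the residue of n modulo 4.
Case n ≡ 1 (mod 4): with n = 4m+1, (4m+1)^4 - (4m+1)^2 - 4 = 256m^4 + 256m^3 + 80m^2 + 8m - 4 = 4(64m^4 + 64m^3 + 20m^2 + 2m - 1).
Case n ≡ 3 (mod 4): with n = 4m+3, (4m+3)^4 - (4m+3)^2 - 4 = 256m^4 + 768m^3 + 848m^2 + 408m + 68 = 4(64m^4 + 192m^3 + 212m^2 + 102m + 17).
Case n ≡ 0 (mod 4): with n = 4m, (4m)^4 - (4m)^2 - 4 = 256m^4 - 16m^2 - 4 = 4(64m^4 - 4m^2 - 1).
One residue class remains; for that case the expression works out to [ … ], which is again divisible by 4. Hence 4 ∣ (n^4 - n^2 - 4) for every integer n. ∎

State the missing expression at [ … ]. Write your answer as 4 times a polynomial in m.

4(64m^4 + 128m^3 + 92m^2 + 28m + 2)

Only n ≡ 2 (mod 4) is unaccounted for. Put n = 4m+2:
(4m+2)^4 - (4m+2)^2 - 4 expands to 256m^4 + 512m^3 + 368m^2 + 112m + 8,
and factoring out 4 leaves 4(64m^4 + 128m^3 + 92m^2 + 28m + 2).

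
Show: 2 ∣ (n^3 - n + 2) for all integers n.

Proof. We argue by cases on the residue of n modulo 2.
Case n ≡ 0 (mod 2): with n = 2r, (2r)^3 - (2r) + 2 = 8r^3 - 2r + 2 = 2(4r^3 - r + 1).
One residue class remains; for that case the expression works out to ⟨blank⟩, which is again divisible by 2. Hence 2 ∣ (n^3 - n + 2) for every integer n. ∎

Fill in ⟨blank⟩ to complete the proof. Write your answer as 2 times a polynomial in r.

Only n ≡ 1 (mod 2) is unaccounted for. Put n = 2r+1:
(2r+1)^3 - (2r+1) + 2 expands to 8r^3 + 12r^2 + 4r + 2,
and factoring out 2 leaves 2(4r^3 + 6r^2 + 2r + 1).

2(4r^3 + 6r^2 + 2r + 1)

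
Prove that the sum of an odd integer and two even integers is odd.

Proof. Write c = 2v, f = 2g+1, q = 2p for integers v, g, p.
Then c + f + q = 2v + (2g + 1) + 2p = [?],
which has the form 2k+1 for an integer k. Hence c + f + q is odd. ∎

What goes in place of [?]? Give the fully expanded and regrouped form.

2(g + p + v) + 1

Expanding: 2v + (2g + 1) + 2p = 2g + 2p + 2v + 1.
Every term except the constant is even, so this is 2(g + p + v) + 1,
and g + p + v ∈ ℤ gives the required form.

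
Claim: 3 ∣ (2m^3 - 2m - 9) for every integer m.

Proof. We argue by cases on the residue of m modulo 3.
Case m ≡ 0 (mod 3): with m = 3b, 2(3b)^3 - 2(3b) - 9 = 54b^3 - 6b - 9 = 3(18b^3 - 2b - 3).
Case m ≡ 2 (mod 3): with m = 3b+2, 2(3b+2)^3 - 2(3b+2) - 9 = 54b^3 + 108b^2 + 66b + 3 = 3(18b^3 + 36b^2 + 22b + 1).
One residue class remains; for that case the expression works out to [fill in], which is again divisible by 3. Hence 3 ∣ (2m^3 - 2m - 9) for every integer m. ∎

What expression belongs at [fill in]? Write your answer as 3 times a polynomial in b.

3(18b^3 + 18b^2 + 4b - 3)

The residues treated are {0, 2}, so the missing case is m ≡ 1 (mod 3); write m = 3b+1.
Then 2(3b+1)^3 - 2(3b+1) - 9 = 54b^3 + 54b^2 + 12b - 9 = 3(18b^3 + 18b^2 + 4b - 3).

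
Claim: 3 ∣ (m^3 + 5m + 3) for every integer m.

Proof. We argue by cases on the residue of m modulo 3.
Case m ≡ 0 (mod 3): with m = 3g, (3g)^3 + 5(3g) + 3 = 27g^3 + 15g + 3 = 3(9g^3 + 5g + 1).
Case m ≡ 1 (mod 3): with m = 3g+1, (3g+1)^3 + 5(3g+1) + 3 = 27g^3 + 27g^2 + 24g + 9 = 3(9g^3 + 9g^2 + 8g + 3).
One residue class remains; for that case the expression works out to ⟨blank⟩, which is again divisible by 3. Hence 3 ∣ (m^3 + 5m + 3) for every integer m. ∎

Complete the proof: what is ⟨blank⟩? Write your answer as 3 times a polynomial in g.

3(9g^3 + 18g^2 + 17g + 7)

Only m ≡ 2 (mod 3) is unaccounted for. Put m = 3g+2:
(3g+2)^3 + 5(3g+2) + 3 expands to 27g^3 + 54g^2 + 51g + 21,
and factoring out 3 leaves 3(9g^3 + 18g^2 + 17g + 7).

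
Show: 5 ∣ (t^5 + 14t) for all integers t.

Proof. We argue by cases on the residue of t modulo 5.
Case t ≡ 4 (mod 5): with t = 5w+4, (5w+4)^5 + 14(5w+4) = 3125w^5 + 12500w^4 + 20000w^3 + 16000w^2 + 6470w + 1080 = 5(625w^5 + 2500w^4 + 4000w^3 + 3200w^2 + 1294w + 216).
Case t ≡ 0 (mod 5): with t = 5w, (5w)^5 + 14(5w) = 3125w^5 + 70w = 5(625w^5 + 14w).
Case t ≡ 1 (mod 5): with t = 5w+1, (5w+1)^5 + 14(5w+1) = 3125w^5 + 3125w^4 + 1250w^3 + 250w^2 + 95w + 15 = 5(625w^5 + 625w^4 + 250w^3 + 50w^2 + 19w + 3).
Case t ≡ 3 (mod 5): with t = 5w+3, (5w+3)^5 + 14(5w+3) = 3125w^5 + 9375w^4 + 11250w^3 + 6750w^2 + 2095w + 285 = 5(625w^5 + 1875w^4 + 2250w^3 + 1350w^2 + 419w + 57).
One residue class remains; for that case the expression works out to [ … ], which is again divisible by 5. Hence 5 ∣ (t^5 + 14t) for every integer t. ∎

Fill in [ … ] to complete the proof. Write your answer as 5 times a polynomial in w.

Only t ≡ 2 (mod 5) is unaccounted for. Put t = 5w+2:
(5w+2)^5 + 14(5w+2) expands to 3125w^5 + 6250w^4 + 5000w^3 + 2000w^2 + 470w + 60,
and factoring out 5 leaves 5(625w^5 + 1250w^4 + 1000w^3 + 400w^2 + 94w + 12).

5(625w^5 + 1250w^4 + 1000w^3 + 400w^2 + 94w + 12)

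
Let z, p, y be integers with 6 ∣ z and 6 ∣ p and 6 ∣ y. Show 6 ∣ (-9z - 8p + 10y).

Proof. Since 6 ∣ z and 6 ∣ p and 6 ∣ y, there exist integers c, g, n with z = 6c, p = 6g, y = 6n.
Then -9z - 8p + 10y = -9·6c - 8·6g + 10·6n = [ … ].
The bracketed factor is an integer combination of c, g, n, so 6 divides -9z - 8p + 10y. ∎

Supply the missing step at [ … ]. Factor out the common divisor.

Pull the common 6 out of every term: -9·6c - 8·6g + 10·6n = 6(-9c - 8g + 10n).
-9c - 8g + 10n is an integer, which exhibits the divisibility.

6(-9c - 8g + 10n)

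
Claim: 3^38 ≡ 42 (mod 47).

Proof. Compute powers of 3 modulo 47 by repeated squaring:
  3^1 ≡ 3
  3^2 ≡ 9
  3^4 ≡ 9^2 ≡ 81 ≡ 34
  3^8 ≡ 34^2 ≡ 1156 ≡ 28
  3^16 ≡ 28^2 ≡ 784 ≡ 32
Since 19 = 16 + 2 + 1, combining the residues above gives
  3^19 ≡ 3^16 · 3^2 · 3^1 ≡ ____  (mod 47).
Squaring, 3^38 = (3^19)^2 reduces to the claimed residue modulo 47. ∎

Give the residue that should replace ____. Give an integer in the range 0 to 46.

18

Multiply the listed residues: 32 · 9 · 3 = 288 → 864.
Reducing modulo 47: 864 = 18·47 + 18, so 3^19 ≡ 18.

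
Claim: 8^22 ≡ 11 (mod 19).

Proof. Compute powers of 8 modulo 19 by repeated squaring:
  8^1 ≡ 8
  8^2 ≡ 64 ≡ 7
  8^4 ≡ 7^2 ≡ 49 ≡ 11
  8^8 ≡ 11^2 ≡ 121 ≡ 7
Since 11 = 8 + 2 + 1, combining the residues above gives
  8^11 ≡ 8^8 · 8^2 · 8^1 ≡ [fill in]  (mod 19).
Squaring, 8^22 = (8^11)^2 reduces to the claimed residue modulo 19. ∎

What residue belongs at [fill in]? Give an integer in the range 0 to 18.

12

8^8 · 8^2 · 8^1 ≡ 7 · 7 · 8 = 392.
392 mod 19 = 12, so 8^11 ≡ 12 (mod 19).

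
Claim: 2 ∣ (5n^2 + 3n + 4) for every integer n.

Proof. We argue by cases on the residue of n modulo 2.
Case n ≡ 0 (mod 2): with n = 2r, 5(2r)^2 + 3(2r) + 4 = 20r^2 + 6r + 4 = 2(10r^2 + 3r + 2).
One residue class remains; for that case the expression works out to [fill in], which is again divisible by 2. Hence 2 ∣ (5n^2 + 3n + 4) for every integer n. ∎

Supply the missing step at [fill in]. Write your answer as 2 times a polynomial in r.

2(10r^2 + 13r + 6)

Only n ≡ 1 (mod 2) is unaccounted for. Put n = 2r+1:
5(2r+1)^2 + 3(2r+1) + 4 expands to 20r^2 + 26r + 12,
and factoring out 2 leaves 2(10r^2 + 13r + 6).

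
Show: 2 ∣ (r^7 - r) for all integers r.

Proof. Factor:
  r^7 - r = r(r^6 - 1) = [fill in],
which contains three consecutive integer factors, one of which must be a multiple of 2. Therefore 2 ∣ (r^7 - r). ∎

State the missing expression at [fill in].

(r - 1)r(r + 1)(r^4 + r^2 + 1)

r^6 - 1 = (r^2 - 1)(r^4 + r^2 + 1), and r^2 - 1 = (r-1)(r+1).
So r(r^6 - 1) = (r - 1)r(r + 1)(r^4 + r^2 + 1).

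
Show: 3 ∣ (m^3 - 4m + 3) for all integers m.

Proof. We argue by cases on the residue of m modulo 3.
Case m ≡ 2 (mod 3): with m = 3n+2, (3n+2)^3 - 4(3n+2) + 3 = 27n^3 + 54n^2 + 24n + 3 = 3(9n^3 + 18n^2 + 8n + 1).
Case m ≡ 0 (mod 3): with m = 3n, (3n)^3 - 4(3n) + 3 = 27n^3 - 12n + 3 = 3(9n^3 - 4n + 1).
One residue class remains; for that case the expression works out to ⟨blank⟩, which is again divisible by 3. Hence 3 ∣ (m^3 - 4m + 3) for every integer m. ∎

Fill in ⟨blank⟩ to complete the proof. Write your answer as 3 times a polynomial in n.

3(9n^3 + 9n^2 - n)

The residues treated are {2, 0}, so the missing case is m ≡ 1 (mod 3); write m = 3n+1.
Then (3n+1)^3 - 4(3n+1) + 3 = 27n^3 + 27n^2 - 3n = 3(9n^3 + 9n^2 - n).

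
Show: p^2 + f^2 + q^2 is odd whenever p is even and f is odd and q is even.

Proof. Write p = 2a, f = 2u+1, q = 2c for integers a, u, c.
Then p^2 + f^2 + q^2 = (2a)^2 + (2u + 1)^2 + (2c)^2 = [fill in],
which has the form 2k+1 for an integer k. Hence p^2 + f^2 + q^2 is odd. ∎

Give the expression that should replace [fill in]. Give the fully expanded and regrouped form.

Expanding: (2a)^2 + (2u + 1)^2 + (2c)^2 = 4a^2 + 4c^2 + 4u^2 + 4u + 1.
Every term except the constant is even, so this is 2(2a^2 + 2c^2 + 2u^2 + 2u) + 1,
and 2a^2 + 2c^2 + 2u^2 + 2u ∈ ℤ gives the required form.

2(2a^2 + 2c^2 + 2u^2 + 2u) + 1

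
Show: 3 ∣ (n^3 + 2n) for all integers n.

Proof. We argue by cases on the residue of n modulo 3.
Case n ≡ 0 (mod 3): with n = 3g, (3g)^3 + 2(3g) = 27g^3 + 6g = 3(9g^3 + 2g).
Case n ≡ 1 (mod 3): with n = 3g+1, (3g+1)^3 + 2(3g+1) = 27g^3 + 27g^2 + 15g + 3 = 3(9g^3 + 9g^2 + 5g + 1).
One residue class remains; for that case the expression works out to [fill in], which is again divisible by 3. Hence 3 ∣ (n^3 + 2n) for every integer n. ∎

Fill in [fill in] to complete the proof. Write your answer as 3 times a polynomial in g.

3(9g^3 + 18g^2 + 14g + 4)

The residues treated are {0, 1}, so the missing case is n ≡ 2 (mod 3); write n = 3g+2.
Then (3g+2)^3 + 2(3g+2) = 27g^3 + 54g^2 + 42g + 12 = 3(9g^3 + 18g^2 + 14g + 4).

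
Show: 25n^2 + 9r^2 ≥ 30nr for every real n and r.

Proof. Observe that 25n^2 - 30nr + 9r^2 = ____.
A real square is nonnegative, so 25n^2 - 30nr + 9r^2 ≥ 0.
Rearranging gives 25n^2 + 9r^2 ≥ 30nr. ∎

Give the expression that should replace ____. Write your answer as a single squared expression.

(5n - 3r)^2

25n^2 - 30nr + 9r^2 is a perfect-square trinomial: the outer terms are (5n)^2 and (3r)^2, and the cross term is -2·5n·3r.
So 25n^2 - 30nr + 9r^2 = (5n - 3r)^2 ≥ 0.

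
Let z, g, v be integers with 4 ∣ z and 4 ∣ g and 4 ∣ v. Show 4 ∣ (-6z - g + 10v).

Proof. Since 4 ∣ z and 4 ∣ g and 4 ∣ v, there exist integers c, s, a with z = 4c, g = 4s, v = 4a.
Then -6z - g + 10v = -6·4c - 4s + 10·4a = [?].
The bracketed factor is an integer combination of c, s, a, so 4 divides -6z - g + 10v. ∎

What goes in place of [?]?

Each term has a factor of 4: -6·4c - 4s + 10·4a = 4·(10a - 6c - s).
Since 10a - 6c - s is an integer, 4 ∣ (-6z - g + 10v).

4(10a - 6c - s)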